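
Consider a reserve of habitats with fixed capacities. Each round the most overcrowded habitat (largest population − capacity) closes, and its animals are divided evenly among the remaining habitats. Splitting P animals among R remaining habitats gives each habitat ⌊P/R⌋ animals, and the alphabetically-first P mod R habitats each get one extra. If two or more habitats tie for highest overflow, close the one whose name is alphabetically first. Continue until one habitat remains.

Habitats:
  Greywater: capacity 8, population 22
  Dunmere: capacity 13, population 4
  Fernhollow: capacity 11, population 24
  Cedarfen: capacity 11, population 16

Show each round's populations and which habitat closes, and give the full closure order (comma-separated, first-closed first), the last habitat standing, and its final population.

Closure order: Greywater, Fernhollow, Cedarfen
Last habitat: Dunmere with 66 animals

Round 1: Cedarfen=16 Dunmere=4 Fernhollow=24 Greywater=22 → close Greywater (overflow 14)
  22÷3 = 7 each, +1 to first 1
Round 2: Cedarfen=24 Dunmere=11 Fernhollow=31 → close Fernhollow (overflow 20)
  31÷2 = 15 each, +1 to first 1
Round 3: Cedarfen=40 Dunmere=26 → close Cedarfen (overflow 29)
  40÷1 = 40 each, +1 to first 0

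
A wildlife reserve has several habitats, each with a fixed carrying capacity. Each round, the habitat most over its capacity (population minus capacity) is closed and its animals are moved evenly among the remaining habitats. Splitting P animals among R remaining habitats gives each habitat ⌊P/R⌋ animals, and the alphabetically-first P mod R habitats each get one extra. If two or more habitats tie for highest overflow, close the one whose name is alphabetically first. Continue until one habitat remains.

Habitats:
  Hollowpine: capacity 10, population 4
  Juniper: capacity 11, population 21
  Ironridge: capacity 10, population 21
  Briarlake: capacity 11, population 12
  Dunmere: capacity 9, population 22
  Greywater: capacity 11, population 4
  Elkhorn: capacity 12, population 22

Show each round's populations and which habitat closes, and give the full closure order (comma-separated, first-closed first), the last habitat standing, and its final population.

Round 1: Briarlake=12 Dunmere=22 Elkhorn=22 Greywater=4 Hollowpine=4 Ironridge=21 Juniper=21 → close Dunmere (overflow 13)
  22÷6 = 3 each, +1 to first 4
Round 2: Briarlake=16 Elkhorn=26 Greywater=8 Hollowpine=8 Ironridge=24 Juniper=24 → close Elkhorn (overflow 14)
  26÷5 = 5 each, +1 to first 1
Round 3: Briarlake=22 Greywater=13 Hollowpine=13 Ironridge=29 Juniper=29 → close Ironridge (overflow 19)
  29÷4 = 7 each, +1 to first 1
Round 4: Briarlake=30 Greywater=20 Hollowpine=20 Juniper=36 → close Juniper (overflow 25)
  36÷3 = 12 each, +1 to first 0
Round 5: Briarlake=42 Greywater=32 Hollowpine=32 → close Briarlake (overflow 31)
  42÷2 = 21 each, +1 to first 0
Round 6: Greywater=53 Hollowpine=53 → close Hollowpine (overflow 43)
  53÷1 = 53 each, +1 to first 0

Closure order: Dunmere, Elkhorn, Ironridge, Juniper, Briarlake, Hollowpine
Last habitat: Greywater with 106 animals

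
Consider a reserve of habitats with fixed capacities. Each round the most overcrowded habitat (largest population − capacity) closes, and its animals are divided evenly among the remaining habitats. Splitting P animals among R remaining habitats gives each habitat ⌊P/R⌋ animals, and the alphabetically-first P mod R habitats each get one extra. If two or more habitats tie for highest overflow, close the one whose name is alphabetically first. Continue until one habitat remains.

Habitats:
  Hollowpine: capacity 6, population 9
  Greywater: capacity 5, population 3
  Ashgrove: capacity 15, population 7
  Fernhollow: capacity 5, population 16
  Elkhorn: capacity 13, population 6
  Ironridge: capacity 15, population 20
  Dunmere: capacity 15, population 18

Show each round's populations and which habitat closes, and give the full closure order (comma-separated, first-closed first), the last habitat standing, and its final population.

Round 1: Ashgrove=7 Dunmere=18 Elkhorn=6 Fernhollow=16 Greywater=3 Hollowpine=9 Ironridge=20 → close Fernhollow (overflow 11)
  16÷6 = 2 each, +1 to first 4
Round 2: Ashgrove=10 Dunmere=21 Elkhorn=9 Greywater=6 Hollowpine=11 Ironridge=22 → close Ironridge (overflow 7)
  22÷5 = 4 each, +1 to first 2
Round 3: Ashgrove=15 Dunmere=26 Elkhorn=13 Greywater=10 Hollowpine=15 → close Dunmere (overflow 11)
  26÷4 = 6 each, +1 to first 2
Round 4: Ashgrove=22 Elkhorn=20 Greywater=16 Hollowpine=21 → close Hollowpine (overflow 15)
  21÷3 = 7 each, +1 to first 0
Round 5: Ashgrove=29 Elkhorn=27 Greywater=23 → close Greywater (overflow 18)
  23÷2 = 11 each, +1 to first 1
Round 6: Ashgrove=41 Elkhorn=38 → close Ashgrove (overflow 26)
  41÷1 = 41 each, +1 to first 0

Closure order: Fernhollow, Ironridge, Dunmere, Hollowpine, Greywater, Ashgrove
Last habitat: Elkhorn with 79 animals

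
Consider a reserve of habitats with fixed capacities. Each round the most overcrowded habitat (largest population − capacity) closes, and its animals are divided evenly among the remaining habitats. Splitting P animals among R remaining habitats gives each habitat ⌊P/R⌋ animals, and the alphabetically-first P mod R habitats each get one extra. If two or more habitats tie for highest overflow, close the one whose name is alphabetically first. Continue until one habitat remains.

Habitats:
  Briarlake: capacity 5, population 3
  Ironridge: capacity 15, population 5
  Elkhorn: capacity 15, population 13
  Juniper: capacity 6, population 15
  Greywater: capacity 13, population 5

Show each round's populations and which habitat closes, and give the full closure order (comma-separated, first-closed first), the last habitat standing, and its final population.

Closure order: Juniper, Briarlake, Elkhorn, Greywater
Last habitat: Ironridge with 41 animals

Round 1: Briarlake=3 Elkhorn=13 Greywater=5 Ironridge=5 Juniper=15 → close Juniper (overflow 9)
  15÷4 = 3 each, +1 to first 3
Round 2: Briarlake=7 Elkhorn=17 Greywater=9 Ironridge=8 → close Briarlake (overflow 2)
  7÷3 = 2 each, +1 to first 1
Round 3: Elkhorn=20 Greywater=11 Ironridge=10 → close Elkhorn (overflow 5)
  20÷2 = 10 each, +1 to first 0
Round 4: Greywater=21 Ironridge=20 → close Greywater (overflow 8)
  21÷1 = 21 each, +1 to first 0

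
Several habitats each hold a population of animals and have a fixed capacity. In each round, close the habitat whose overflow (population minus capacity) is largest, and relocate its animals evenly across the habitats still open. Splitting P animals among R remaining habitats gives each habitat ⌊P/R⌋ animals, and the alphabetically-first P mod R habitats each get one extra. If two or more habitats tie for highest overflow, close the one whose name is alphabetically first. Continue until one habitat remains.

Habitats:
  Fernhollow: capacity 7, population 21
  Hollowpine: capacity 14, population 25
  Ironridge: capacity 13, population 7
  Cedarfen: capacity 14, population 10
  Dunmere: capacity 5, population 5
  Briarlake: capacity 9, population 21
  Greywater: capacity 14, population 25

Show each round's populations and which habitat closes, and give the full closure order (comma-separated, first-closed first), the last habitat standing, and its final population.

Round 1: Briarlake=21 Cedarfen=10 Dunmere=5 Fernhollow=21 Greywater=25 Hollowpine=25 Ironridge=7 → close Fernhollow (overflow 14)
  21÷6 = 3 each, +1 to first 3
Round 2: Briarlake=25 Cedarfen=14 Dunmere=9 Greywater=28 Hollowpine=28 Ironridge=10 → close Briarlake (overflow 16)
  25÷5 = 5 each, +1 to first 0
Round 3: Cedarfen=19 Dunmere=14 Greywater=33 Hollowpine=33 Ironridge=15 → close Greywater (overflow 19)
  33÷4 = 8 each, +1 to first 1
Round 4: Cedarfen=28 Dunmere=22 Hollowpine=41 Ironridge=23 → close Hollowpine (overflow 27)
  41÷3 = 13 each, +1 to first 2
Round 5: Cedarfen=42 Dunmere=36 Ironridge=36 → close Dunmere (overflow 31)
  36÷2 = 18 each, +1 to first 0
Round 6: Cedarfen=60 Ironridge=54 → close Cedarfen (overflow 46)
  60÷1 = 60 each, +1 to first 0

Closure order: Fernhollow, Briarlake, Greywater, Hollowpine, Dunmere, Cedarfen
Last habitat: Ironridge with 114 animals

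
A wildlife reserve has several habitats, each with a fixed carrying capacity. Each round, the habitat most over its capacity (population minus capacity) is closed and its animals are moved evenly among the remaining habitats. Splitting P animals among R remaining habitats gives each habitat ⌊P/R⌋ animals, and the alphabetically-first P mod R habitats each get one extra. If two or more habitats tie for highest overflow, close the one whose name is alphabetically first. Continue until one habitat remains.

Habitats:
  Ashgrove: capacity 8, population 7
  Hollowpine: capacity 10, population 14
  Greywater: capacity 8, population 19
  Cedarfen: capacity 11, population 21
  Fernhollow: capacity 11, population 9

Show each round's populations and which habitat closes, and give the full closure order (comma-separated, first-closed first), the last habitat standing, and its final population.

Round 1: Ashgrove=7 Cedarfen=21 Fernhollow=9 Greywater=19 Hollowpine=14 → close Greywater (overflow 11)
  19÷4 = 4 each, +1 to first 3
Round 2: Ashgrove=12 Cedarfen=26 Fernhollow=14 Hollowpine=18 → close Cedarfen (overflow 15)
  26÷3 = 8 each, +1 to first 2
Round 3: Ashgrove=21 Fernhollow=23 Hollowpine=26 → close Hollowpine (overflow 16)
  26÷2 = 13 each, +1 to first 0
Round 4: Ashgrove=34 Fernhollow=36 → close Ashgrove (overflow 26)
  34÷1 = 34 each, +1 to first 0

Closure order: Greywater, Cedarfen, Hollowpine, Ashgrove
Last habitat: Fernhollow with 70 animals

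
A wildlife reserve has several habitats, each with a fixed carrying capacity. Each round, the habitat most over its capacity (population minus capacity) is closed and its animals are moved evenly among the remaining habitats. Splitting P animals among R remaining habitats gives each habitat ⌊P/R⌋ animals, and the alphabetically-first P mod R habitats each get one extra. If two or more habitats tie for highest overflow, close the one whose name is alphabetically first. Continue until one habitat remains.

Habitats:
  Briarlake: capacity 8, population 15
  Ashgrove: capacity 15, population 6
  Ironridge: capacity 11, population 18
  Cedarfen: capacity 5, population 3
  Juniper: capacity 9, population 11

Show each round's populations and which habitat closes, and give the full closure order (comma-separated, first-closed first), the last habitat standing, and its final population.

Closure order: Briarlake, Ironridge, Juniper, Cedarfen
Last habitat: Ashgrove with 53 animals

Round 1: Ashgrove=6 Briarlake=15 Cedarfen=3 Ironridge=18 Juniper=11 → close Briarlake (overflow 7)
  15÷4 = 3 each, +1 to first 3
Round 2: Ashgrove=10 Cedarfen=7 Ironridge=22 Juniper=14 → close Ironridge (overflow 11)
  22÷3 = 7 each, +1 to first 1
Round 3: Ashgrove=18 Cedarfen=14 Juniper=21 → close Juniper (overflow 12)
  21÷2 = 10 each, +1 to first 1
Round 4: Ashgrove=29 Cedarfen=24 → close Cedarfen (overflow 19)
  24÷1 = 24 each, +1 to first 0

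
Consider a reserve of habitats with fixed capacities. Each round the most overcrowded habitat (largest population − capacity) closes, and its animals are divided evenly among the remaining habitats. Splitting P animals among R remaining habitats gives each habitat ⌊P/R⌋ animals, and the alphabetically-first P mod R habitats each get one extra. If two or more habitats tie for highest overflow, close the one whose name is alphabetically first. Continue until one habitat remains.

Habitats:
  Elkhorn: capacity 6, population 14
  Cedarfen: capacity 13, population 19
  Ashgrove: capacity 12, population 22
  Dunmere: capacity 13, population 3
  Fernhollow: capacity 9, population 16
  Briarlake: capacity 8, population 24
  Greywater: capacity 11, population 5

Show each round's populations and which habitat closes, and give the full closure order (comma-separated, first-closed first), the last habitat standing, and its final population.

Closure order: Briarlake, Ashgrove, Elkhorn, Cedarfen, Fernhollow, Greywater
Last habitat: Dunmere with 103 animals

Round 1: Ashgrove=22 Briarlake=24 Cedarfen=19 Dunmere=3 Elkhorn=14 Fernhollow=16 Greywater=5 → close Briarlake (overflow 16)
  24÷6 = 4 each, +1 to first 0
Round 2: Ashgrove=26 Cedarfen=23 Dunmere=7 Elkhorn=18 Fernhollow=20 Greywater=9 → close Ashgrove (overflow 14)
  26÷5 = 5 each, +1 to first 1
Round 3: Cedarfen=29 Dunmere=12 Elkhorn=23 Fernhollow=25 Greywater=14 → close Elkhorn (overflow 17)
  23÷4 = 5 each, +1 to first 3
Round 4: Cedarfen=35 Dunmere=18 Fernhollow=31 Greywater=19 → close Cedarfen (overflow 22)
  35÷3 = 11 each, +1 to first 2
Round 5: Dunmere=30 Fernhollow=43 Greywater=30 → close Fernhollow (overflow 34)
  43÷2 = 21 each, +1 to first 1
Round 6: Dunmere=52 Greywater=51 → close Greywater (overflow 40)
  51÷1 = 51 each, +1 to first 0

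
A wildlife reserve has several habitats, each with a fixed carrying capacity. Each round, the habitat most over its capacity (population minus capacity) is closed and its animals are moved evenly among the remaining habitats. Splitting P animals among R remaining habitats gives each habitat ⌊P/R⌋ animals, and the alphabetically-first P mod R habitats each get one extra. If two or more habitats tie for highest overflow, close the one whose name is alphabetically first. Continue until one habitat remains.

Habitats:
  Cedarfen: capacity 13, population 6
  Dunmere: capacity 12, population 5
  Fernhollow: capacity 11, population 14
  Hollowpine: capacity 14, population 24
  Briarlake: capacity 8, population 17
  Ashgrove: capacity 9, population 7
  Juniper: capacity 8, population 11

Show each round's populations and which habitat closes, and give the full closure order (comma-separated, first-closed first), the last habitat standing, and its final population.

Closure order: Hollowpine, Briarlake, Fernhollow, Juniper, Ashgrove, Cedarfen
Last habitat: Dunmere with 84 animals

Round 1: Ashgrove=7 Briarlake=17 Cedarfen=6 Dunmere=5 Fernhollow=14 Hollowpine=24 Juniper=11 → close Hollowpine (overflow 10)
  24÷6 = 4 each, +1 to first 0
Round 2: Ashgrove=11 Briarlake=21 Cedarfen=10 Dunmere=9 Fernhollow=18 Juniper=15 → close Briarlake (overflow 13)
  21÷5 = 4 each, +1 to first 1
Round 3: Ashgrove=16 Cedarfen=14 Dunmere=13 Fernhollow=22 Juniper=19 → close Fernhollow (overflow 11)
  22÷4 = 5 each, +1 to first 2
Round 4: Ashgrove=22 Cedarfen=20 Dunmere=18 Juniper=24 → close Juniper (overflow 16)
  24÷3 = 8 each, +1 to first 0
Round 5: Ashgrove=30 Cedarfen=28 Dunmere=26 → close Ashgrove (overflow 21)
  30÷2 = 15 each, +1 to first 0
Round 6: Cedarfen=43 Dunmere=41 → close Cedarfen (overflow 30)
  43÷1 = 43 each, +1 to first 0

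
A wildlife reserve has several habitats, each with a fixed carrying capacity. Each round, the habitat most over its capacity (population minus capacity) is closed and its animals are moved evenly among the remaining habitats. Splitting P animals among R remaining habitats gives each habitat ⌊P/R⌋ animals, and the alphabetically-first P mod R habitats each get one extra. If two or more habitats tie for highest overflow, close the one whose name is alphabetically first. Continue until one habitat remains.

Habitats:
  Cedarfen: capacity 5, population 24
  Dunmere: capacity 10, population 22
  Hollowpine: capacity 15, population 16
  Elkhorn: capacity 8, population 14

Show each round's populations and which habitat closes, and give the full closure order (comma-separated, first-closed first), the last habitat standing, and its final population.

Round 1: Cedarfen=24 Dunmere=22 Elkhorn=14 Hollowpine=16 → close Cedarfen (overflow 19)
  24÷3 = 8 each, +1 to first 0
Round 2: Dunmere=30 Elkhorn=22 Hollowpine=24 → close Dunmere (overflow 20)
  30÷2 = 15 each, +1 to first 0
Round 3: Elkhorn=37 Hollowpine=39 → close Elkhorn (overflow 29)
  37÷1 = 37 each, +1 to first 0

Closure order: Cedarfen, Dunmere, Elkhorn
Last habitat: Hollowpine with 76 animals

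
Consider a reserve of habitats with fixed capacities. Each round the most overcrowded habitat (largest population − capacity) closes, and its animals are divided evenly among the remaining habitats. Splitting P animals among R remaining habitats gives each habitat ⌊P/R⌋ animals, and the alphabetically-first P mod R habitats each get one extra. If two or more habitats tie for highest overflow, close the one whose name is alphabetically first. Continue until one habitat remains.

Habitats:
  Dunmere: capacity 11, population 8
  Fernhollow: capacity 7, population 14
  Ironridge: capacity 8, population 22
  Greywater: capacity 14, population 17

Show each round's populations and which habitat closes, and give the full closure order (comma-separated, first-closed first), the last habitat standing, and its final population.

Round 1: Dunmere=8 Fernhollow=14 Greywater=17 Ironridge=22 → close Ironridge (overflow 14)
  22÷3 = 7 each, +1 to first 1
Round 2: Dunmere=16 Fernhollow=21 Greywater=24 → close Fernhollow (overflow 14)
  21÷2 = 10 each, +1 to first 1
Round 3: Dunmere=27 Greywater=34 → close Greywater (overflow 20)
  34÷1 = 34 each, +1 to first 0

Closure order: Ironridge, Fernhollow, Greywater
Last habitat: Dunmere with 61 animals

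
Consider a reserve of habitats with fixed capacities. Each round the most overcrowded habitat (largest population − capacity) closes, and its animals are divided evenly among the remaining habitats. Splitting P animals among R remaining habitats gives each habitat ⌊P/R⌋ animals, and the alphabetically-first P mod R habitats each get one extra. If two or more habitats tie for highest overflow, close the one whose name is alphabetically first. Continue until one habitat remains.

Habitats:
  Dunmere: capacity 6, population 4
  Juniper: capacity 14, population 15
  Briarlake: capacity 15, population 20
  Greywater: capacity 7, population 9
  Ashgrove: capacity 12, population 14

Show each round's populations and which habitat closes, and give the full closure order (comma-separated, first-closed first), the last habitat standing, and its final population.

Closure order: Briarlake, Ashgrove, Greywater, Juniper
Last habitat: Dunmere with 62 animals

Round 1: Ashgrove=14 Briarlake=20 Dunmere=4 Greywater=9 Juniper=15 → close Briarlake (overflow 5)
  20÷4 = 5 each, +1 to first 0
Round 2: Ashgrove=19 Dunmere=9 Greywater=14 Juniper=20 → close Ashgrove (overflow 7)
  19÷3 = 6 each, +1 to first 1
Round 3: Dunmere=16 Greywater=20 Juniper=26 → close Greywater (overflow 13)
  20÷2 = 10 each, +1 to first 0
Round 4: Dunmere=26 Juniper=36 → close Juniper (overflow 22)
  36÷1 = 36 each, +1 to first 0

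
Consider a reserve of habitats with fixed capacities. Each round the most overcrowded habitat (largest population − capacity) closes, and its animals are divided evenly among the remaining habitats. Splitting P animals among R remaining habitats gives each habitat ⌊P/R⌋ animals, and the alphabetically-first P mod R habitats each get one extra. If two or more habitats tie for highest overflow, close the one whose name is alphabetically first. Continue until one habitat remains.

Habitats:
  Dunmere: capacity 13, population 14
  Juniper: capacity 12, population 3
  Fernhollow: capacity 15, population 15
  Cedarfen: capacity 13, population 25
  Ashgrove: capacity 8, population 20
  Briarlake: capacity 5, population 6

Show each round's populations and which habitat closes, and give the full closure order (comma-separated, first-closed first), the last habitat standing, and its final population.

Round 1: Ashgrove=20 Briarlake=6 Cedarfen=25 Dunmere=14 Fernhollow=15 Juniper=3 → close Ashgrove (overflow 12)
  20÷5 = 4 each, +1 to first 0
Round 2: Briarlake=10 Cedarfen=29 Dunmere=18 Fernhollow=19 Juniper=7 → close Cedarfen (overflow 16)
  29÷4 = 7 each, +1 to first 1
Round 3: Briarlake=18 Dunmere=25 Fernhollow=26 Juniper=14 → close Briarlake (overflow 13)
  18÷3 = 6 each, +1 to first 0
Round 4: Dunmere=31 Fernhollow=32 Juniper=20 → close Dunmere (overflow 18)
  31÷2 = 15 each, +1 to first 1
Round 5: Fernhollow=48 Juniper=35 → close Fernhollow (overflow 33)
  48÷1 = 48 each, +1 to first 0

Closure order: Ashgrove, Cedarfen, Briarlake, Dunmere, Fernhollow
Last habitat: Juniper with 83 animals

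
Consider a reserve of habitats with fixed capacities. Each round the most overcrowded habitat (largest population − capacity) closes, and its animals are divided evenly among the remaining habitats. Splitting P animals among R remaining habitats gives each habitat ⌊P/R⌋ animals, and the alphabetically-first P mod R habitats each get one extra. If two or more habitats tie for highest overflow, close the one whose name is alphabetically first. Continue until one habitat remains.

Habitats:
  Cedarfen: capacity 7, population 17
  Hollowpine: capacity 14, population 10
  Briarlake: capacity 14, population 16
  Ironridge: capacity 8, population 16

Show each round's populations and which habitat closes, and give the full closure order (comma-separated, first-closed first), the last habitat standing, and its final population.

Closure order: Cedarfen, Ironridge, Briarlake
Last habitat: Hollowpine with 59 animals

Round 1: Briarlake=16 Cedarfen=17 Hollowpine=10 Ironridge=16 → close Cedarfen (overflow 10)
  17÷3 = 5 each, +1 to first 2
Round 2: Briarlake=22 Hollowpine=16 Ironridge=21 → close Ironridge (overflow 13)
  21÷2 = 10 each, +1 to first 1
Round 3: Briarlake=33 Hollowpine=26 → close Briarlake (overflow 19)
  33÷1 = 33 each, +1 to first 0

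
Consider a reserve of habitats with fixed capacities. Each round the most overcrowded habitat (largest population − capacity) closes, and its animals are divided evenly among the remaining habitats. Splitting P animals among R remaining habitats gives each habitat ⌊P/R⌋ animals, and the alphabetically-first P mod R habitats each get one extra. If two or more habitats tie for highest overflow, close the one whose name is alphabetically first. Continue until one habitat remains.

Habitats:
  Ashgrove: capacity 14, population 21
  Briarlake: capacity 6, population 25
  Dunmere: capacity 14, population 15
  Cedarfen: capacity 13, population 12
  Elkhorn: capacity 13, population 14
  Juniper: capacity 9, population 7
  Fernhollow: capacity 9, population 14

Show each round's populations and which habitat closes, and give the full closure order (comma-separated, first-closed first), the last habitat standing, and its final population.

Closure order: Briarlake, Ashgrove, Fernhollow, Dunmere, Elkhorn, Cedarfen
Last habitat: Juniper with 108 animals

Round 1: Ashgrove=21 Briarlake=25 Cedarfen=12 Dunmere=15 Elkhorn=14 Fernhollow=14 Juniper=7 → close Briarlake (overflow 19)
  25÷6 = 4 each, +1 to first 1
Round 2: Ashgrove=26 Cedarfen=16 Dunmere=19 Elkhorn=18 Fernhollow=18 Juniper=11 → close Ashgrove (overflow 12)
  26÷5 = 5 each, +1 to first 1
Round 3: Cedarfen=22 Dunmere=24 Elkhorn=23 Fernhollow=23 Juniper=16 → close Fernhollow (overflow 14)
  23÷4 = 5 each, +1 to first 3
Round 4: Cedarfen=28 Dunmere=30 Elkhorn=29 Juniper=21 → close Dunmere (overflow 16)
  30÷3 = 10 each, +1 to first 0
Round 5: Cedarfen=38 Elkhorn=39 Juniper=31 → close Elkhorn (overflow 26)
  39÷2 = 19 each, +1 to first 1
Round 6: Cedarfen=58 Juniper=50 → close Cedarfen (overflow 45)
  58÷1 = 58 each, +1 to first 0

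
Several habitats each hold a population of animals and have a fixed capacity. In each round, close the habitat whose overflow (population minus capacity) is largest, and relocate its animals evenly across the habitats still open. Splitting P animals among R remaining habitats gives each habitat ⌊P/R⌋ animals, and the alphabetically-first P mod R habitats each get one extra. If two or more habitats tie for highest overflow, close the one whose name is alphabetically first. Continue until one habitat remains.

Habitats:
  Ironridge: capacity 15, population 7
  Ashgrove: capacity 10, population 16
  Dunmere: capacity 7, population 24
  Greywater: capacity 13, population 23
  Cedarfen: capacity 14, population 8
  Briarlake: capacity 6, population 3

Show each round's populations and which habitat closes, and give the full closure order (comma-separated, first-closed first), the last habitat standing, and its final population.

Round 1: Ashgrove=16 Briarlake=3 Cedarfen=8 Dunmere=24 Greywater=23 Ironridge=7 → close Dunmere (overflow 17)
  24÷5 = 4 each, +1 to first 4
Round 2: Ashgrove=21 Briarlake=8 Cedarfen=13 Greywater=28 Ironridge=11 → close Greywater (overflow 15)
  28÷4 = 7 each, +1 to first 0
Round 3: Ashgrove=28 Briarlake=15 Cedarfen=20 Ironridge=18 → close Ashgrove (overflow 18)
  28÷3 = 9 each, +1 to first 1
Round 4: Briarlake=25 Cedarfen=29 Ironridge=27 → close Briarlake (overflow 19)
  25÷2 = 12 each, +1 to first 1
Round 5: Cedarfen=42 Ironridge=39 → close Cedarfen (overflow 28)
  42÷1 = 42 each, +1 to first 0

Closure order: Dunmere, Greywater, Ashgrove, Briarlake, Cedarfen
Last habitat: Ironridge with 81 animals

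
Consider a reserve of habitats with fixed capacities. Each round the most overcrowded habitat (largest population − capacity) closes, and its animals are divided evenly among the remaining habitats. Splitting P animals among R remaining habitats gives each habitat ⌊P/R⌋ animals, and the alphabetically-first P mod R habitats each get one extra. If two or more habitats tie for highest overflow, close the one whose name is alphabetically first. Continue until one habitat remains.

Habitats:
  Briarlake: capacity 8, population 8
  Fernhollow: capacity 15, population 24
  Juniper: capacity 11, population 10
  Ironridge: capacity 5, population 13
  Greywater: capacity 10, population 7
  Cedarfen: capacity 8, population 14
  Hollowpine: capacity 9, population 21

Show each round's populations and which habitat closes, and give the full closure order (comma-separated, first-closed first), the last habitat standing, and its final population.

Round 1: Briarlake=8 Cedarfen=14 Fernhollow=24 Greywater=7 Hollowpine=21 Ironridge=13 Juniper=10 → close Hollowpine (overflow 12)
  21÷6 = 3 each, +1 to first 3
Round 2: Briarlake=12 Cedarfen=18 Fernhollow=28 Greywater=10 Ironridge=16 Juniper=13 → close Fernhollow (overflow 13)
  28÷5 = 5 each, +1 to first 3
Round 3: Briarlake=18 Cedarfen=24 Greywater=16 Ironridge=21 Juniper=18 → close Cedarfen (overflow 16)
  24÷4 = 6 each, +1 to first 0
Round 4: Briarlake=24 Greywater=22 Ironridge=27 Juniper=24 → close Ironridge (overflow 22)
  27÷3 = 9 each, +1 to first 0
Round 5: Briarlake=33 Greywater=31 Juniper=33 → close Briarlake (overflow 25)
  33÷2 = 16 each, +1 to first 1
Round 6: Greywater=48 Juniper=49 → close Greywater (overflow 38)
  48÷1 = 48 each, +1 to first 0

Closure order: Hollowpine, Fernhollow, Cedarfen, Ironridge, Briarlake, Greywater
Last habitat: Juniper with 97 animals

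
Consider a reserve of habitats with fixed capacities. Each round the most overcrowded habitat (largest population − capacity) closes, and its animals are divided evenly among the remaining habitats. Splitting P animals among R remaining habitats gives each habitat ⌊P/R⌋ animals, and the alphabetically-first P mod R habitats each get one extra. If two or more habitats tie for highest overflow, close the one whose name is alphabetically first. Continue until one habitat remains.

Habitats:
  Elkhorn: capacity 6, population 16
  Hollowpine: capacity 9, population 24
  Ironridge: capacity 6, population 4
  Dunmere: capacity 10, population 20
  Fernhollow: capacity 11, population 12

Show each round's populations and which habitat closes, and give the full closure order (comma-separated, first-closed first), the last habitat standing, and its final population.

Round 1: Dunmere=20 Elkhorn=16 Fernhollow=12 Hollowpine=24 Ironridge=4 → close Hollowpine (overflow 15)
  24÷4 = 6 each, +1 to first 0
Round 2: Dunmere=26 Elkhorn=22 Fernhollow=18 Ironridge=10 → close Dunmere (overflow 16)
  26÷3 = 8 each, +1 to first 2
Round 3: Elkhorn=31 Fernhollow=27 Ironridge=18 → close Elkhorn (overflow 25)
  31÷2 = 15 each, +1 to first 1
Round 4: Fernhollow=43 Ironridge=33 → close Fernhollow (overflow 32)
  43÷1 = 43 each, +1 to first 0

Closure order: Hollowpine, Dunmere, Elkhorn, Fernhollow
Last habitat: Ironridge with 76 animals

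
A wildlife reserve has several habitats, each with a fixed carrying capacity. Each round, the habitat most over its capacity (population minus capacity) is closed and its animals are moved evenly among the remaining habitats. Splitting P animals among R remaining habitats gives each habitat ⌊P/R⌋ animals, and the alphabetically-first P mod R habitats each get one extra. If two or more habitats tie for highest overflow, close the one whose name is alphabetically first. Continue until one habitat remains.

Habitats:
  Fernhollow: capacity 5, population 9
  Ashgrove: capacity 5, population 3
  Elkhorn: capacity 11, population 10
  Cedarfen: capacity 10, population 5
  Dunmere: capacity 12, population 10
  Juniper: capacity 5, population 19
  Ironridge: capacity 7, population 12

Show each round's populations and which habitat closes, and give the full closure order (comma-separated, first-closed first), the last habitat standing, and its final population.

Round 1: Ashgrove=3 Cedarfen=5 Dunmere=10 Elkhorn=10 Fernhollow=9 Ironridge=12 Juniper=19 → close Juniper (overflow 14)
  19÷6 = 3 each, +1 to first 1
Round 2: Ashgrove=7 Cedarfen=8 Dunmere=13 Elkhorn=13 Fernhollow=12 Ironridge=15 → close Ironridge (overflow 8)
  15÷5 = 3 each, +1 to first 0
Round 3: Ashgrove=10 Cedarfen=11 Dunmere=16 Elkhorn=16 Fernhollow=15 → close Fernhollow (overflow 10)
  15÷4 = 3 each, +1 to first 3
Round 4: Ashgrove=14 Cedarfen=15 Dunmere=20 Elkhorn=19 → close Ashgrove (overflow 9)
  14÷3 = 4 each, +1 to first 2
Round 5: Cedarfen=20 Dunmere=25 Elkhorn=23 → close Dunmere (overflow 13)
  25÷2 = 12 each, +1 to first 1
Round 6: Cedarfen=33 Elkhorn=35 → close Elkhorn (overflow 24)
  35÷1 = 35 each, +1 to first 0

Closure order: Juniper, Ironridge, Fernhollow, Ashgrove, Dunmere, Elkhorn
Last habitat: Cedarfen with 68 animals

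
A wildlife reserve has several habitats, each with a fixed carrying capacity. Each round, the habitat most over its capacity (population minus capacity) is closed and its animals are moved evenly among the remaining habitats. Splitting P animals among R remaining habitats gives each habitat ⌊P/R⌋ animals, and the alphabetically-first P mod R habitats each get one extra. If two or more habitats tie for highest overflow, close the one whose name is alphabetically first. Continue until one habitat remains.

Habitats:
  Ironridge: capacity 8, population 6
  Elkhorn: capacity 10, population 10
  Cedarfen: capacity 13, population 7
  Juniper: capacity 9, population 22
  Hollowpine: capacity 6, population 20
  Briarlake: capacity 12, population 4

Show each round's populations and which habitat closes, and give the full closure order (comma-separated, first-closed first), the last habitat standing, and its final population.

Round 1: Briarlake=4 Cedarfen=7 Elkhorn=10 Hollowpine=20 Ironridge=6 Juniper=22 → close Hollowpine (overflow 14)
  20÷5 = 4 each, +1 to first 0
Round 2: Briarlake=8 Cedarfen=11 Elkhorn=14 Ironridge=10 Juniper=26 → close Juniper (overflow 17)
  26÷4 = 6 each, +1 to first 2
Round 3: Briarlake=15 Cedarfen=18 Elkhorn=20 Ironridge=16 → close Elkhorn (overflow 10)
  20÷3 = 6 each, +1 to first 2
Round 4: Briarlake=22 Cedarfen=25 Ironridge=22 → close Ironridge (overflow 14)
  22÷2 = 11 each, +1 to first 0
Round 5: Briarlake=33 Cedarfen=36 → close Cedarfen (overflow 23)
  36÷1 = 36 each, +1 to first 0

Closure order: Hollowpine, Juniper, Elkhorn, Ironridge, Cedarfen
Last habitat: Briarlake with 69 animals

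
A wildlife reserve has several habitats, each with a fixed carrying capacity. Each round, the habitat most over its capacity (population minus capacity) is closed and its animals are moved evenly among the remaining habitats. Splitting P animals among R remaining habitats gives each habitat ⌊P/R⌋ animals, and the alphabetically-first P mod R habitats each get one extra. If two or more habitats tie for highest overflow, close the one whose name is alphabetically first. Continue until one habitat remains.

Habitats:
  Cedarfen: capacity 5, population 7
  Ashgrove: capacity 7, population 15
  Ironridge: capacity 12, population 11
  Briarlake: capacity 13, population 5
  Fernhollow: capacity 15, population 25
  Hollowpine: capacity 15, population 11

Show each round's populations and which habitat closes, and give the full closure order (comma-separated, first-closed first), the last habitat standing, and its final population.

Round 1: Ashgrove=15 Briarlake=5 Cedarfen=7 Fernhollow=25 Hollowpine=11 Ironridge=11 → close Fernhollow (overflow 10)
  25÷5 = 5 each, +1 to first 0
Round 2: Ashgrove=20 Briarlake=10 Cedarfen=12 Hollowpine=16 Ironridge=16 → close Ashgrove (overflow 13)
  20÷4 = 5 each, +1 to first 0
Round 3: Briarlake=15 Cedarfen=17 Hollowpine=21 Ironridge=21 → close Cedarfen (overflow 12)
  17÷3 = 5 each, +1 to first 2
Round 4: Briarlake=21 Hollowpine=27 Ironridge=26 → close Ironridge (overflow 14)
  26÷2 = 13 each, +1 to first 0
Round 5: Briarlake=34 Hollowpine=40 → close Hollowpine (overflow 25)
  40÷1 = 40 each, +1 to first 0

Closure order: Fernhollow, Ashgrove, Cedarfen, Ironridge, Hollowpine
Last habitat: Briarlake with 74 animals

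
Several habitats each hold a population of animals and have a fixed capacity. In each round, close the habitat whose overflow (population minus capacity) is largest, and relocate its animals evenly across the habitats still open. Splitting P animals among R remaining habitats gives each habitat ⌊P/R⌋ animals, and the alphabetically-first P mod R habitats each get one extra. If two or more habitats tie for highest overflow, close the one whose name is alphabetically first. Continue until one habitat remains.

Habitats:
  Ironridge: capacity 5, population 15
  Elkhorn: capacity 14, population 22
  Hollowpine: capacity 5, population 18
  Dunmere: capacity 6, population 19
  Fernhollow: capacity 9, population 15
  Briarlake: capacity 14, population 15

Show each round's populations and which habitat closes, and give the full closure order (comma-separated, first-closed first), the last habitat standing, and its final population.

Round 1: Briarlake=15 Dunmere=19 Elkhorn=22 Fernhollow=15 Hollowpine=18 Ironridge=15 → close Dunmere (overflow 13)
  19÷5 = 3 each, +1 to first 4
Round 2: Briarlake=19 Elkhorn=26 Fernhollow=19 Hollowpine=22 Ironridge=18 → close Hollowpine (overflow 17)
  22÷4 = 5 each, +1 to first 2
Round 3: Briarlake=25 Elkhorn=32 Fernhollow=24 Ironridge=23 → close Elkhorn (overflow 18)
  32÷3 = 10 each, +1 to first 2
Round 4: Briarlake=36 Fernhollow=35 Ironridge=33 → close Ironridge (overflow 28)
  33÷2 = 16 each, +1 to first 1
Round 5: Briarlake=53 Fernhollow=51 → close Fernhollow (overflow 42)
  51÷1 = 51 each, +1 to first 0

Closure order: Dunmere, Hollowpine, Elkhorn, Ironridge, Fernhollow
Last habitat: Briarlake with 104 animals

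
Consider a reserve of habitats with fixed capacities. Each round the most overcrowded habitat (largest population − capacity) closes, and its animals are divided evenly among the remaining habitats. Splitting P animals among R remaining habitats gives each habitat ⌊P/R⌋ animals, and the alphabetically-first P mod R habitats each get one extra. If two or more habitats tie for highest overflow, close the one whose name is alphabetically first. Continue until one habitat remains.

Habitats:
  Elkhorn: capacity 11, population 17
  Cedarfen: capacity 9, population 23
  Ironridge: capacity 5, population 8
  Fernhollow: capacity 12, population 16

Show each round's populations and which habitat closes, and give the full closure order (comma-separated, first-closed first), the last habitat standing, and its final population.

Round 1: Cedarfen=23 Elkhorn=17 Fernhollow=16 Ironridge=8 → close Cedarfen (overflow 14)
  23÷3 = 7 each, +1 to first 2
Round 2: Elkhorn=25 Fernhollow=24 Ironridge=15 → close Elkhorn (overflow 14)
  25÷2 = 12 each, +1 to first 1
Round 3: Fernhollow=37 Ironridge=27 → close Fernhollow (overflow 25)
  37÷1 = 37 each, +1 to first 0

Closure order: Cedarfen, Elkhorn, Fernhollow
Last habitat: Ironridge with 64 animals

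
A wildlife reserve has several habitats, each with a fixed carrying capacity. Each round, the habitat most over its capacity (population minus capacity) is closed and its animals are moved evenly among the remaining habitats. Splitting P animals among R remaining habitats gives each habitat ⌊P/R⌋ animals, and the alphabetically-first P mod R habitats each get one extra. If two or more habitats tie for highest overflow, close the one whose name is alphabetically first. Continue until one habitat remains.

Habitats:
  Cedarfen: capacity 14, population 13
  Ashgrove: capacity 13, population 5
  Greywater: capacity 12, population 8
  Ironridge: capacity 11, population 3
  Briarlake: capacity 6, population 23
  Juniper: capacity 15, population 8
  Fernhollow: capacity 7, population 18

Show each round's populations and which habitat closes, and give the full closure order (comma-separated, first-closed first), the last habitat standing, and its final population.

Closure order: Briarlake, Fernhollow, Cedarfen, Greywater, Ashgrove, Ironridge
Last habitat: Juniper with 78 animals

Round 1: Ashgrove=5 Briarlake=23 Cedarfen=13 Fernhollow=18 Greywater=8 Ironridge=3 Juniper=8 → close Briarlake (overflow 17)
  23÷6 = 3 each, +1 to first 5
Round 2: Ashgrove=9 Cedarfen=17 Fernhollow=22 Greywater=12 Ironridge=7 Juniper=11 → close Fernhollow (overflow 15)
  22÷5 = 4 each, +1 to first 2
Round 3: Ashgrove=14 Cedarfen=22 Greywater=16 Ironridge=11 Juniper=15 → close Cedarfen (overflow 8)
  22÷4 = 5 each, +1 to first 2
Round 4: Ashgrove=20 Greywater=22 Ironridge=16 Juniper=20 → close Greywater (overflow 10)
  22÷3 = 7 each, +1 to first 1
Round 5: Ashgrove=28 Ironridge=23 Juniper=27 → close Ashgrove (overflow 15)
  28÷2 = 14 each, +1 to first 0
Round 6: Ironridge=37 Juniper=41 → close Ironridge (overflow 26)
  37÷1 = 37 each, +1 to first 0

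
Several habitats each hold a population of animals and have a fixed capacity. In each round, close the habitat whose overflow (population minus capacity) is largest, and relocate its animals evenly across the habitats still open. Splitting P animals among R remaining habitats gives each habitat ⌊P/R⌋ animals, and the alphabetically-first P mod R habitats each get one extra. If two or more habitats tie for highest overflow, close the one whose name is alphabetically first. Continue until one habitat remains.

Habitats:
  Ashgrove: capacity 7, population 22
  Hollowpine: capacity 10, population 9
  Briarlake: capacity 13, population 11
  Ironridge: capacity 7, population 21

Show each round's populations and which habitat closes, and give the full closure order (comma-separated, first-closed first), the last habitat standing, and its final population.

Round 1: Ashgrove=22 Briarlake=11 Hollowpine=9 Ironridge=21 → close Ashgrove (overflow 15)
  22÷3 = 7 each, +1 to first 1
Round 2: Briarlake=19 Hollowpine=16 Ironridge=28 → close Ironridge (overflow 21)
  28÷2 = 14 each, +1 to first 0
Round 3: Briarlake=33 Hollowpine=30 → close Briarlake (overflow 20)
  33÷1 = 33 each, +1 to first 0

Closure order: Ashgrove, Ironridge, Briarlake
Last habitat: Hollowpine with 63 animals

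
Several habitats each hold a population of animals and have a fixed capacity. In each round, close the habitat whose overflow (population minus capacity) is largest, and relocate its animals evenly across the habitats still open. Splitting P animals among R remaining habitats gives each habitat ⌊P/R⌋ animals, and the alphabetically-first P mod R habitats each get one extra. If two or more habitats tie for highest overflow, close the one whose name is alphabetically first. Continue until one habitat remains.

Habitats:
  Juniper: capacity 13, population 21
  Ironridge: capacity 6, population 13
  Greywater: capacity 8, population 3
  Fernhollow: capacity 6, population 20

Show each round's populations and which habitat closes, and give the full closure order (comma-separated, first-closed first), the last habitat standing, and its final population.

Closure order: Fernhollow, Ironridge, Juniper
Last habitat: Greywater with 57 animals

Round 1: Fernhollow=20 Greywater=3 Ironridge=13 Juniper=21 → close Fernhollow (overflow 14)
  20÷3 = 6 each, +1 to first 2
Round 2: Greywater=10 Ironridge=20 Juniper=27 → close Ironridge (overflow 14)
  20÷2 = 10 each, +1 to first 0
Round 3: Greywater=20 Juniper=37 → close Juniper (overflow 24)
  37÷1 = 37 each, +1 to first 0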